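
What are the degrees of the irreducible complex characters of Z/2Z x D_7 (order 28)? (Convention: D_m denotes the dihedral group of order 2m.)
Dimensions: 1, 1, 1, 1, 2, 2, 2, 2, 2, 2

Derivation: There are 10 irreducibles (= number of conjugacy classes). Their dimensions d_i satisfy sum d_i^2 = |G| = 28: 1 + 1 + 1 + 1 + 4 + 4 + 4 + 4 + 4 + 4 = 28. (For the product with Z/2Z: each of the 2 1-dim characters of Z/2Z tensors with each irrep of D_7, giving 2 copies of each D_7-dimension.)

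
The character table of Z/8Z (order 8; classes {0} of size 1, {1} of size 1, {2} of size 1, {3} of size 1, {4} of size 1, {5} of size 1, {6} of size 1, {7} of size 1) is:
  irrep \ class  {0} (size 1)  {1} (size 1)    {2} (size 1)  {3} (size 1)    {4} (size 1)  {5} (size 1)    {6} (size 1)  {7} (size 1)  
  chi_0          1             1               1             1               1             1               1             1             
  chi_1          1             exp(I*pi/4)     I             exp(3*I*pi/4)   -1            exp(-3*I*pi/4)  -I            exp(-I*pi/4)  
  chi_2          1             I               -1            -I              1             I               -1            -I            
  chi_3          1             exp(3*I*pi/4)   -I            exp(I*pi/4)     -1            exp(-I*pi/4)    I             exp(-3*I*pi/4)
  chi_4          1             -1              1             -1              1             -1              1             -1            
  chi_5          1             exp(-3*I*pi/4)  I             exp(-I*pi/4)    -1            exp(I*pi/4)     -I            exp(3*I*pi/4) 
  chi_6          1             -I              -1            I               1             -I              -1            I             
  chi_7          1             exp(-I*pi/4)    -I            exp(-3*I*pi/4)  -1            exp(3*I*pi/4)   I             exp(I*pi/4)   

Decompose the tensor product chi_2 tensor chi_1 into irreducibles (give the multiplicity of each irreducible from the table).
chi_2 tensor chi_1 = chi_3 (all other irreducibles have multiplicity 0).

Solution. The character of a tensor product is the pointwise product (chi_2 * chi_1)(C) = chi_2(C) * chi_1(C):
  {0}: (1)*(1), {1}: (I)*(exp(I*pi/4)), {2}: (-1)*(I), {3}: (-I)*(exp(3*I*pi/4)), {4}: (1)*(-1), {5}: (I)*(exp(-3*I*pi/4)), {6}: (-1)*(-I), {7}: (-I)*(exp(-I*pi/4))
so (chi_2 * chi_1) takes values
  {0} -> 1, {1} -> exp(3*I*pi/4), {2} -> -I, {3} -> -exp(-3*I*pi/4), {4} -> -1, {5} -> exp(-I*pi/4), {6} -> I, {7} -> -exp(I*pi/4).
Now take the inner product of this character with each irreducible chi from the table, <chi_2*chi_1, chi> = (1/8) sum_C |C| (chi_2*chi_1)(C) conj(chi(C)):
  <chi_2*chi_1, chi_0> = (1/8)[1*(1)*conj(1) + 1*(exp(3*I*pi/4))*conj(1) + 1*(-I)*conj(1) + 1*(-exp(-3*I*pi/4))*conj(1) + 1*(-1)*conj(1) + 1*(exp(-I*pi/4))*conj(1) + 1*(I)*conj(1) + 1*(-exp(I*pi/4))*conj(1)]
      = (1/8)[(1) + (exp(3*I*pi/4)) + (-I) + (-exp(-3*I*pi/4)) + (-1) + (exp(-I*pi/4)) + (I) + (-exp(I*pi/4))] = 0/8 = 0
  <chi_2*chi_1, chi_1> = (1/8)[1*(1)*conj(1) + 1*(exp(3*I*pi/4))*conj(exp(I*pi/4)) + 1*(-I)*conj(I) + 1*(-exp(-3*I*pi/4))*conj(exp(3*I*pi/4)) + 1*(-1)*conj(-1) + 1*(exp(-I*pi/4))*conj(exp(-3*I*pi/4)) + 1*(I)*conj(-I) + 1*(-exp(I*pi/4))*conj(exp(-I*pi/4))]
      = (1/8)[(1) + (I) + (-1) + (-I) + (1) + (I) + (-1) + (-I)] = 0/8 = 0
  <chi_2*chi_1, chi_2> = (1/8)[1*(1)*conj(1) + 1*(exp(3*I*pi/4))*conj(I) + 1*(-I)*conj(-1) + 1*(-exp(-3*I*pi/4))*conj(-I) + 1*(-1)*conj(1) + 1*(exp(-I*pi/4))*conj(I) + 1*(I)*conj(-1) + 1*(-exp(I*pi/4))*conj(-I)]
      = (1/8)[(1) + (-exp(-3*I*pi/4)) + (I) + (-exp(-I*pi/4)) + (-1) + (-exp(I*pi/4)) + (-I) + (-exp(3*I*pi/4))] = 0/8 = 0
  <chi_2*chi_1, chi_3> = (1/8)[1*(1)*conj(1) + 1*(exp(3*I*pi/4))*conj(exp(3*I*pi/4)) + 1*(-I)*conj(-I) + 1*(-exp(-3*I*pi/4))*conj(exp(I*pi/4)) + 1*(-1)*conj(-1) + 1*(exp(-I*pi/4))*conj(exp(-I*pi/4)) + 1*(I)*conj(I) + 1*(-exp(I*pi/4))*conj(exp(-3*I*pi/4))]
      = (1/8)[(1) + (1) + (1) + (1) + (1) + (1) + (1) + (1)] = 8/8 = 1
  <chi_2*chi_1, chi_4> = (1/8)[1*(1)*conj(1) + 1*(exp(3*I*pi/4))*conj(-1) + 1*(-I)*conj(1) + 1*(-exp(-3*I*pi/4))*conj(-1) + 1*(-1)*conj(1) + 1*(exp(-I*pi/4))*conj(-1) + 1*(I)*conj(1) + 1*(-exp(I*pi/4))*conj(-1)]
      = (1/8)[(1) + (-exp(3*I*pi/4)) + (-I) + (exp(-3*I*pi/4)) + (-1) + (-exp(-I*pi/4)) + (I) + (exp(I*pi/4))] = 0/8 = 0
  <chi_2*chi_1, chi_5> = (1/8)[1*(1)*conj(1) + 1*(exp(3*I*pi/4))*conj(exp(-3*I*pi/4)) + 1*(-I)*conj(I) + 1*(-exp(-3*I*pi/4))*conj(exp(-I*pi/4)) + 1*(-1)*conj(-1) + 1*(exp(-I*pi/4))*conj(exp(I*pi/4)) + 1*(I)*conj(-I) + 1*(-exp(I*pi/4))*conj(exp(3*I*pi/4))]
      = (1/8)[(1) + (-I) + (-1) + (I) + (1) + (-I) + (-1) + (I)] = 0/8 = 0
  <chi_2*chi_1, chi_6> = (1/8)[1*(1)*conj(1) + 1*(exp(3*I*pi/4))*conj(-I) + 1*(-I)*conj(-1) + 1*(-exp(-3*I*pi/4))*conj(I) + 1*(-1)*conj(1) + 1*(exp(-I*pi/4))*conj(-I) + 1*(I)*conj(-1) + 1*(-exp(I*pi/4))*conj(I)]
      = (1/8)[(1) + (exp(-3*I*pi/4)) + (I) + (exp(-I*pi/4)) + (-1) + (exp(I*pi/4)) + (-I) + (exp(3*I*pi/4))] = 0/8 = 0
  <chi_2*chi_1, chi_7> = (1/8)[1*(1)*conj(1) + 1*(exp(3*I*pi/4))*conj(exp(-I*pi/4)) + 1*(-I)*conj(-I) + 1*(-exp(-3*I*pi/4))*conj(exp(-3*I*pi/4)) + 1*(-1)*conj(-1) + 1*(exp(-I*pi/4))*conj(exp(3*I*pi/4)) + 1*(I)*conj(I) + 1*(-exp(I*pi/4))*conj(exp(I*pi/4))]
      = (1/8)[(1) + (-1) + (1) + (-1) + (1) + (-1) + (1) + (-1)] = 0/8 = 0
(Exp terms are combined using exp(i*s)*conj(exp(i*t)) = exp(i*(s-t)), and sums of them are collapsed using the identity that for every m > 1 the m distinct m-th roots of unity sum to 0, e.g. 1 + exp(2*I*pi/3) + exp(-2*I*pi/3) = 0.)
Hence the multiplicities are chi_3: 1. Dimension check: dim(chi_2)*dim(chi_1) = 1*1 = 1 and sum (mult * dim) = 1*1 = 1.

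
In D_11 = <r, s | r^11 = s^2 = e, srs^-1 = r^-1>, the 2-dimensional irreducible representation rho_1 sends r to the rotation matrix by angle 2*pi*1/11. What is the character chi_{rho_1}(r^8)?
chi_{rho_1}(r^8) = 2*cos(2*pi*1*8/11) = -2*cos(5*pi/11)

Proof sketch: rho_1(r^8) is rotation by angle 2*pi*1*8/11, whose trace is 2*cos(2*pi*1*8/11) = -2*cos(5*pi/11).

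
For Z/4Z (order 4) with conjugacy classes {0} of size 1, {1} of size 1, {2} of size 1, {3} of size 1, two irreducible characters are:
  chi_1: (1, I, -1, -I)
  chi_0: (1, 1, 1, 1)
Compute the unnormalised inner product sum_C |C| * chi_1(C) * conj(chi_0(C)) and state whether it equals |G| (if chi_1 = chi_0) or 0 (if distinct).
Sum = 0; so <chi_1, chi_0> = 0 (distinct irreducibles are orthogonal).

Details: Compute term by term over conjugacy classes (|C| * chi_1(C) * conj(chi_0(C))):
  1*(1)*conj(1) + 1*(I)*conj(1) + 1*(-1)*conj(1) + 1*(-I)*conj(1)
  = (1) + (I) + (-1) + (-I)
  = 0.
(Exp terms are combined using exp(i*s)*conj(exp(i*t)) = exp(i*(s-t)), and sums of them are collapsed using the identity that for every m > 1 the m distinct m-th roots of unity sum to 0, e.g. 1 + exp(2*I*pi/3) + exp(-2*I*pi/3) = 0.)
Dividing by |G| = 4 gives 0/4 = 0, matching the row-orthogonality relation <chi_1, chi_0> = [chi_1 = chi_0].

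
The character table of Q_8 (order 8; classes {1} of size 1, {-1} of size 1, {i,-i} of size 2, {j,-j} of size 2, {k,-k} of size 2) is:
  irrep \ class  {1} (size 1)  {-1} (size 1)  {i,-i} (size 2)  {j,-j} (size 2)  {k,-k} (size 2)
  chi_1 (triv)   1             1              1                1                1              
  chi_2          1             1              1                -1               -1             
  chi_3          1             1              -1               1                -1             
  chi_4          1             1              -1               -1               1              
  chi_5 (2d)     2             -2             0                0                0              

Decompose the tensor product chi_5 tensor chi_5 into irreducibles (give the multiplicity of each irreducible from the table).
chi_5 tensor chi_5 = chi_1 + chi_2 + chi_3 + chi_4 (all other irreducibles have multiplicity 0).

Why: The character of a tensor product is the pointwise product (chi_5 * chi_5)(C) = chi_5(C) * chi_5(C):
  {1}: (2)*(2), {-1}: (-2)*(-2), {i,-i}: (0)*(0), {j,-j}: (0)*(0), {k,-k}: (0)*(0)
so (chi_5 * chi_5) takes values
  {1} -> 4, {-1} -> 4, {i,-i} -> 0, {j,-j} -> 0, {k,-k} -> 0.
Now take the inner product of this character with each irreducible chi from the table, <chi_5*chi_5, chi> = (1/8) sum_C |C| (chi_5*chi_5)(C) conj(chi(C)):
  <chi_5*chi_5, chi_1> = (1/8)[1*(4)*conj(1) + 1*(4)*conj(1) + 2*(0)*conj(1) + 2*(0)*conj(1) + 2*(0)*conj(1)]
      = (1/8)[(4) + (4) + (0) + (0) + (0)] = 8/8 = 1
  <chi_5*chi_5, chi_2> = (1/8)[1*(4)*conj(1) + 1*(4)*conj(1) + 2*(0)*conj(1) + 2*(0)*conj(-1) + 2*(0)*conj(-1)]
      = (1/8)[(4) + (4) + (0) + (0) + (0)] = 8/8 = 1
  <chi_5*chi_5, chi_3> = (1/8)[1*(4)*conj(1) + 1*(4)*conj(1) + 2*(0)*conj(-1) + 2*(0)*conj(1) + 2*(0)*conj(-1)]
      = (1/8)[(4) + (4) + (0) + (0) + (0)] = 8/8 = 1
  <chi_5*chi_5, chi_4> = (1/8)[1*(4)*conj(1) + 1*(4)*conj(1) + 2*(0)*conj(-1) + 2*(0)*conj(-1) + 2*(0)*conj(1)]
      = (1/8)[(4) + (4) + (0) + (0) + (0)] = 8/8 = 1
  <chi_5*chi_5, chi_5> = (1/8)[1*(4)*conj(2) + 1*(4)*conj(-2) + 2*(0)*conj(0) + 2*(0)*conj(0) + 2*(0)*conj(0)]
      = (1/8)[(8) + (-8) + (0) + (0) + (0)] = 0/8 = 0
Hence the multiplicities are chi_1: 1, chi_2: 1, chi_3: 1, chi_4: 1. Dimension check: dim(chi_5)*dim(chi_5) = 2*2 = 4 and sum (mult * dim) = 1*1 + 1*1 + 1*1 + 1*1 = 4.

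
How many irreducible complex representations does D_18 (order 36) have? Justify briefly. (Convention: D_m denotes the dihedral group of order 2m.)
12

Reasoning: The number of irreducible complex representations of a finite group equals its number of conjugacy classes. D_18 has 12 conjugacy classes (n/2 + 3 for n even), so D_18 (order 36) has exactly 12 irreducible complex representations.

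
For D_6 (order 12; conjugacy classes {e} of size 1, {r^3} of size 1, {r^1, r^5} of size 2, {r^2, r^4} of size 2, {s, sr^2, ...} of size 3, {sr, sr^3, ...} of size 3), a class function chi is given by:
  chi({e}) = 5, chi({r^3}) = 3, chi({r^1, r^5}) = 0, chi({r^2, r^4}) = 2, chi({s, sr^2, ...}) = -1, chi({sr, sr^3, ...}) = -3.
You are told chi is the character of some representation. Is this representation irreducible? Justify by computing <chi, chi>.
Not irreducible (reducible): <chi, chi> = 6 > 1.

Working: <chi, chi> = (1/|G|) sum_C |C| * |chi(C)|^2 = (1/12)[1*|5|^2 + 1*|3|^2 + 2*|0|^2 + 2*|2|^2 + 3*|-1|^2 + 3*|-3|^2]
  = (1/12)[(25) + (9) + (0) + (8) + (3) + (27)] = 72/12 = 6.
A character is irreducible iff <chi, chi> = 1, so this representation is reducible.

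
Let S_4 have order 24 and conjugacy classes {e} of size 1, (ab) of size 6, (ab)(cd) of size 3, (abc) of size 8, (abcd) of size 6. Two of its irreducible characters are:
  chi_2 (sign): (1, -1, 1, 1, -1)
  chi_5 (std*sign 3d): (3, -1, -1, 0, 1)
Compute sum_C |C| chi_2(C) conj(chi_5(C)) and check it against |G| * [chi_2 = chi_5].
Sum = 0; so <chi_2, chi_5> = 0 (distinct irreducibles are orthogonal).

Solution. Compute term by term over conjugacy classes (|C| * chi_2(C) * conj(chi_5(C))):
  1*(1)*conj(3) + 6*(-1)*conj(-1) + 3*(1)*conj(-1) + 8*(1)*conj(0) + 6*(-1)*conj(1)
  = (3) + (6) + (-3) + (0) + (-6)
  = 0.
Dividing by |G| = 24 gives 0/24 = 0, matching the row-orthogonality relation <chi_2, chi_5> = [chi_2 = chi_5].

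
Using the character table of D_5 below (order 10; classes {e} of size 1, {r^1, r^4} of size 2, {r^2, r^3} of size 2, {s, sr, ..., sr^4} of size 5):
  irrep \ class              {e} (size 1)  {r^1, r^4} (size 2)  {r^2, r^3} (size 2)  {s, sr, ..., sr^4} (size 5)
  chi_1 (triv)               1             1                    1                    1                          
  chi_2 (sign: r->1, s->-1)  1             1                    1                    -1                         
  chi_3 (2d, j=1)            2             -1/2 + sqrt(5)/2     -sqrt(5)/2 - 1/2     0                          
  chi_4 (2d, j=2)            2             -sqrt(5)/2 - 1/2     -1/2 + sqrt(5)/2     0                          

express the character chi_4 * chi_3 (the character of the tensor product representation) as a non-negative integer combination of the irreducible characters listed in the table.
chi_4 tensor chi_3 = chi_3 + chi_4 (all other irreducibles have multiplicity 0).

Proof sketch: The character of a tensor product is the pointwise product (chi_4 * chi_3)(C) = chi_4(C) * chi_3(C):
  {e}: (2)*(2), {r^1, r^4}: (-sqrt(5)/2 - 1/2)*(-1/2 + sqrt(5)/2), {r^2, r^3}: (-1/2 + sqrt(5)/2)*(-sqrt(5)/2 - 1/2), {s, sr, ..., sr^4}: (0)*(0)
so (chi_4 * chi_3) takes values
  {e} -> 4, {r^1, r^4} -> -1, {r^2, r^3} -> -1, {s, sr, ..., sr^4} -> 0.
Now take the inner product of this character with each irreducible chi from the table, <chi_4*chi_3, chi> = (1/10) sum_C |C| (chi_4*chi_3)(C) conj(chi(C)):
  <chi_4*chi_3, chi_1> = (1/10)[1*(4)*conj(1) + 2*(-1)*conj(1) + 2*(-1)*conj(1) + 5*(0)*conj(1)]
      = (1/10)[(4) + (-2) + (-2) + (0)] = 0/10 = 0
  <chi_4*chi_3, chi_2> = (1/10)[1*(4)*conj(1) + 2*(-1)*conj(1) + 2*(-1)*conj(1) + 5*(0)*conj(-1)]
      = (1/10)[(4) + (-2) + (-2) + (0)] = 0/10 = 0
  <chi_4*chi_3, chi_3> = (1/10)[1*(4)*conj(2) + 2*(-1)*conj(-1/2 + sqrt(5)/2) + 2*(-1)*conj(-sqrt(5)/2 - 1/2) + 5*(0)*conj(0)]
      = (1/10)[(8) + (1 - sqrt(5)) + (1 + sqrt(5)) + (0)] = 10/10 = 1
  <chi_4*chi_3, chi_4> = (1/10)[1*(4)*conj(2) + 2*(-1)*conj(-sqrt(5)/2 - 1/2) + 2*(-1)*conj(-1/2 + sqrt(5)/2) + 5*(0)*conj(0)]
      = (1/10)[(8) + (1 + sqrt(5)) + (1 - sqrt(5)) + (0)] = 10/10 = 1
Hence the multiplicities are chi_3: 1, chi_4: 1. Dimension check: dim(chi_4)*dim(chi_3) = 2*2 = 4 and sum (mult * dim) = 1*2 + 1*2 = 4.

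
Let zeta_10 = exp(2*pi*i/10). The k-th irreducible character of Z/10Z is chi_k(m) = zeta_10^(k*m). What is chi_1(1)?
chi_1(1) = zeta_10^1 = exp(I*pi/5)

Solution. chi_1(1) = zeta_10^(1*1) = zeta_10^1. Since zeta_10^10 = 1, this equals zeta_10^1 = exp(2*pi*i*1/10) = exp(I*pi/5).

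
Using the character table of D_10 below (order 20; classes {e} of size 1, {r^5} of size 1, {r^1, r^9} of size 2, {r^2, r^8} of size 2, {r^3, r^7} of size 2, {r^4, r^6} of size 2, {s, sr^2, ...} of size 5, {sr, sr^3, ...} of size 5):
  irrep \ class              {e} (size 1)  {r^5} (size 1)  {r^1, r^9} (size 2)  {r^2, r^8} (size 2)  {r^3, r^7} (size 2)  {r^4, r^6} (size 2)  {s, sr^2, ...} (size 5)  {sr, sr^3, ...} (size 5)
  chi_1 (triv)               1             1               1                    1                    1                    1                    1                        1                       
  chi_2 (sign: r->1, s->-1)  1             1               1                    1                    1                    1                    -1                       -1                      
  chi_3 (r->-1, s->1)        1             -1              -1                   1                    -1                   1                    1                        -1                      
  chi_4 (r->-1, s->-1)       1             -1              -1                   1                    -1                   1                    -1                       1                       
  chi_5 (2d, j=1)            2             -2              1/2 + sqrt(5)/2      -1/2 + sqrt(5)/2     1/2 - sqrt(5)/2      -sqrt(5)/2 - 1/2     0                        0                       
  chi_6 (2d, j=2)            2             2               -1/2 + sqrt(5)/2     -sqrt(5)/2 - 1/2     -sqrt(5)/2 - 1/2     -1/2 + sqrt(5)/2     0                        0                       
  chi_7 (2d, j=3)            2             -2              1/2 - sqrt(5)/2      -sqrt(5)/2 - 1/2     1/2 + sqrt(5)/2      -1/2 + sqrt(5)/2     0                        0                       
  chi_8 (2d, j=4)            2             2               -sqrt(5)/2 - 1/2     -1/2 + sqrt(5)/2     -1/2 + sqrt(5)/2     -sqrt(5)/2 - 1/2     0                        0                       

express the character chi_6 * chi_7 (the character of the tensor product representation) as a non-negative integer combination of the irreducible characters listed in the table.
chi_6 tensor chi_7 = chi_3 + chi_4 + chi_5 (all other irreducibles have multiplicity 0).

Explanation: The character of a tensor product is the pointwise product (chi_6 * chi_7)(C) = chi_6(C) * chi_7(C):
  {e}: (2)*(2), {r^5}: (2)*(-2), {r^1, r^9}: (-1/2 + sqrt(5)/2)*(1/2 - sqrt(5)/2), {r^2, r^8}: (-sqrt(5)/2 - 1/2)*(-sqrt(5)/2 - 1/2), {r^3, r^7}: (-sqrt(5)/2 - 1/2)*(1/2 + sqrt(5)/2), {r^4, r^6}: (-1/2 + sqrt(5)/2)*(-1/2 + sqrt(5)/2), {s, sr^2, ...}: (0)*(0), {sr, sr^3, ...}: (0)*(0)
so (chi_6 * chi_7) takes values
  {e} -> 4, {r^5} -> -4, {r^1, r^9} -> -3/2 + sqrt(5)/2, {r^2, r^8} -> sqrt(5)/2 + 3/2, {r^3, r^7} -> -3/2 - sqrt(5)/2, {r^4, r^6} -> 3/2 - sqrt(5)/2, {s, sr^2, ...} -> 0, {sr, sr^3, ...} -> 0.
Now take the inner product of this character with each irreducible chi from the table, <chi_6*chi_7, chi> = (1/20) sum_C |C| (chi_6*chi_7)(C) conj(chi(C)):
  <chi_6*chi_7, chi_1> = (1/20)[1*(4)*conj(1) + 1*(-4)*conj(1) + 2*(-3/2 + sqrt(5)/2)*conj(1) + 2*(sqrt(5)/2 + 3/2)*conj(1) + 2*(-3/2 - sqrt(5)/2)*conj(1) + 2*(3/2 - sqrt(5)/2)*conj(1) + 5*(0)*conj(1) + 5*(0)*conj(1)]
      = (1/20)[(4) + (-4) + (-3 + sqrt(5)) + (sqrt(5) + 3) + (-3 - sqrt(5)) + (3 - sqrt(5)) + (0) + (0)] = 0/20 = 0
  <chi_6*chi_7, chi_2> = (1/20)[1*(4)*conj(1) + 1*(-4)*conj(1) + 2*(-3/2 + sqrt(5)/2)*conj(1) + 2*(sqrt(5)/2 + 3/2)*conj(1) + 2*(-3/2 - sqrt(5)/2)*conj(1) + 2*(3/2 - sqrt(5)/2)*conj(1) + 5*(0)*conj(-1) + 5*(0)*conj(-1)]
      = (1/20)[(4) + (-4) + (-3 + sqrt(5)) + (sqrt(5) + 3) + (-3 - sqrt(5)) + (3 - sqrt(5)) + (0) + (0)] = 0/20 = 0
  <chi_6*chi_7, chi_3> = (1/20)[1*(4)*conj(1) + 1*(-4)*conj(-1) + 2*(-3/2 + sqrt(5)/2)*conj(-1) + 2*(sqrt(5)/2 + 3/2)*conj(1) + 2*(-3/2 - sqrt(5)/2)*conj(-1) + 2*(3/2 - sqrt(5)/2)*conj(1) + 5*(0)*conj(1) + 5*(0)*conj(-1)]
      = (1/20)[(4) + (4) + (3 - sqrt(5)) + (sqrt(5) + 3) + (sqrt(5) + 3) + (3 - sqrt(5)) + (0) + (0)] = 20/20 = 1
  <chi_6*chi_7, chi_4> = (1/20)[1*(4)*conj(1) + 1*(-4)*conj(-1) + 2*(-3/2 + sqrt(5)/2)*conj(-1) + 2*(sqrt(5)/2 + 3/2)*conj(1) + 2*(-3/2 - sqrt(5)/2)*conj(-1) + 2*(3/2 - sqrt(5)/2)*conj(1) + 5*(0)*conj(-1) + 5*(0)*conj(1)]
      = (1/20)[(4) + (4) + (3 - sqrt(5)) + (sqrt(5) + 3) + (sqrt(5) + 3) + (3 - sqrt(5)) + (0) + (0)] = 20/20 = 1
  <chi_6*chi_7, chi_5> = (1/20)[1*(4)*conj(2) + 1*(-4)*conj(-2) + 2*(-3/2 + sqrt(5)/2)*conj(1/2 + sqrt(5)/2) + 2*(sqrt(5)/2 + 3/2)*conj(-1/2 + sqrt(5)/2) + 2*(-3/2 - sqrt(5)/2)*conj(1/2 - sqrt(5)/2) + 2*(3/2 - sqrt(5)/2)*conj(-sqrt(5)/2 - 1/2) + 5*(0)*conj(0) + 5*(0)*conj(0)]
      = (1/20)[(8) + (8) + (1 - sqrt(5)) + (1 + sqrt(5)) + (1 + sqrt(5)) + (1 - sqrt(5)) + (0) + (0)] = 20/20 = 1
  <chi_6*chi_7, chi_6> = (1/20)[1*(4)*conj(2) + 1*(-4)*conj(2) + 2*(-3/2 + sqrt(5)/2)*conj(-1/2 + sqrt(5)/2) + 2*(sqrt(5)/2 + 3/2)*conj(-sqrt(5)/2 - 1/2) + 2*(-3/2 - sqrt(5)/2)*conj(-sqrt(5)/2 - 1/2) + 2*(3/2 - sqrt(5)/2)*conj(-1/2 + sqrt(5)/2) + 5*(0)*conj(0) + 5*(0)*conj(0)]
      = (1/20)[(8) + (-8) + (4 - 2*sqrt(5)) + (-2*sqrt(5) - 4) + (4 + 2*sqrt(5)) + (-4 + 2*sqrt(5)) + (0) + (0)] = 0/20 = 0
  <chi_6*chi_7, chi_7> = (1/20)[1*(4)*conj(2) + 1*(-4)*conj(-2) + 2*(-3/2 + sqrt(5)/2)*conj(1/2 - sqrt(5)/2) + 2*(sqrt(5)/2 + 3/2)*conj(-sqrt(5)/2 - 1/2) + 2*(-3/2 - sqrt(5)/2)*conj(1/2 + sqrt(5)/2) + 2*(3/2 - sqrt(5)/2)*conj(-1/2 + sqrt(5)/2) + 5*(0)*conj(0) + 5*(0)*conj(0)]
      = (1/20)[(8) + (8) + (-4 + 2*sqrt(5)) + (-2*sqrt(5) - 4) + (-2*sqrt(5) - 4) + (-4 + 2*sqrt(5)) + (0) + (0)] = 0/20 = 0
  <chi_6*chi_7, chi_8> = (1/20)[1*(4)*conj(2) + 1*(-4)*conj(2) + 2*(-3/2 + sqrt(5)/2)*conj(-sqrt(5)/2 - 1/2) + 2*(sqrt(5)/2 + 3/2)*conj(-1/2 + sqrt(5)/2) + 2*(-3/2 - sqrt(5)/2)*conj(-1/2 + sqrt(5)/2) + 2*(3/2 - sqrt(5)/2)*conj(-sqrt(5)/2 - 1/2) + 5*(0)*conj(0) + 5*(0)*conj(0)]
      = (1/20)[(8) + (-8) + (-1 + sqrt(5)) + (1 + sqrt(5)) + (-sqrt(5) - 1) + (1 - sqrt(5)) + (0) + (0)] = 0/20 = 0
Hence the multiplicities are chi_3: 1, chi_4: 1, chi_5: 1. Dimension check: dim(chi_6)*dim(chi_7) = 2*2 = 4 and sum (mult * dim) = 1*1 + 1*1 + 1*2 = 4.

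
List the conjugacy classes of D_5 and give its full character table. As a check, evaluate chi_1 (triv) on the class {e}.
Conjugacy classes: {e} of size 1, {r^1, r^4} of size 2, {r^2, r^3} of size 2, {s, sr, ..., sr^4} of size 5.
Character table:
  irrep \ class              {e} (size 1)  {r^1, r^4} (size 2)  {r^2, r^3} (size 2)  {s, sr, ..., sr^4} (size 5)
  chi_1 (triv)               1             1                    1                    1                          
  chi_2 (sign: r->1, s->-1)  1             1                    1                    -1                         
  chi_3 (2d, j=1)            2             -1/2 + sqrt(5)/2     -sqrt(5)/2 - 1/2     0                          
  chi_4 (2d, j=2)            2             -sqrt(5)/2 - 1/2     -1/2 + sqrt(5)/2     0                          

Spot check: chi_1 (triv) on {e} = 1.

Proof sketch: D_5 has order 2*5 = 10 with 4 conjugacy classes, hence 4 irreducibles. Sum of squared dims 1 + 1 + 4 + 4 = 10 = |G|. Linear characters come from the abelianisation; the 2-dimensional irreps have character r^k -> 2*cos(2*pi*j*k/5), reflections -> 0.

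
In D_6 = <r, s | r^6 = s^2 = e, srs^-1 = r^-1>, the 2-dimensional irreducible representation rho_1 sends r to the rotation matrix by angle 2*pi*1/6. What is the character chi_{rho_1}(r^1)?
chi_{rho_1}(r^1) = 2*cos(2*pi*1*1/6) = 1

Argument: rho_1(r^1) is rotation by angle 2*pi*1*1/6, whose trace is 2*cos(2*pi*1*1/6) = 1.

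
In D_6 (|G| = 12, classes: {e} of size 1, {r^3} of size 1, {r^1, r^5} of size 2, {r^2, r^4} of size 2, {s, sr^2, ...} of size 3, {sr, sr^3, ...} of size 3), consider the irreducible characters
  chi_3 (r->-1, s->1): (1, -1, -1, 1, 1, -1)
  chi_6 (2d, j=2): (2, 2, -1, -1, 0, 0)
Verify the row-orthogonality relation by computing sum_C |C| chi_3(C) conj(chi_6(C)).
Sum = 0; so <chi_3, chi_6> = 0 (distinct irreducibles are orthogonal).

Explanation: Compute term by term over conjugacy classes (|C| * chi_3(C) * conj(chi_6(C))):
  1*(1)*conj(2) + 1*(-1)*conj(2) + 2*(-1)*conj(-1) + 2*(1)*conj(-1) + 3*(1)*conj(0) + 3*(-1)*conj(0)
  = (2) + (-2) + (2) + (-2) + (0) + (0)
  = 0.
Dividing by |G| = 12 gives 0/12 = 0, matching the row-orthogonality relation <chi_3, chi_6> = [chi_3 = chi_6].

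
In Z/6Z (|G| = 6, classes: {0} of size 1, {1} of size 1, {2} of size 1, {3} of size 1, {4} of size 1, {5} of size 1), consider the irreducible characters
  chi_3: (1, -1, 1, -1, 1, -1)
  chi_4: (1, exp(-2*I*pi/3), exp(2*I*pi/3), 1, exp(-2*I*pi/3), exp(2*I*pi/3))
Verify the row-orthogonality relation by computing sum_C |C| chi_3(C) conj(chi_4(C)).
Sum = 0; so <chi_3, chi_4> = 0 (distinct irreducibles are orthogonal).

Explanation: Compute term by term over conjugacy classes (|C| * chi_3(C) * conj(chi_4(C))):
  1*(1)*conj(1) + 1*(-1)*conj(exp(-2*I*pi/3)) + 1*(1)*conj(exp(2*I*pi/3)) + 1*(-1)*conj(1) + 1*(1)*conj(exp(-2*I*pi/3)) + 1*(-1)*conj(exp(2*I*pi/3))
  = (1) + (-exp(2*I*pi/3)) + (exp(-2*I*pi/3)) + (-1) + (exp(2*I*pi/3)) + (-exp(-2*I*pi/3))
  = 0.
(Exp terms are combined using exp(i*s)*conj(exp(i*t)) = exp(i*(s-t)), and sums of them are collapsed using the identity that for every m > 1 the m distinct m-th roots of unity sum to 0, e.g. 1 + exp(2*I*pi/3) + exp(-2*I*pi/3) = 0.)
Dividing by |G| = 6 gives 0/6 = 0, matching the row-orthogonality relation <chi_3, chi_4> = [chi_3 = chi_4].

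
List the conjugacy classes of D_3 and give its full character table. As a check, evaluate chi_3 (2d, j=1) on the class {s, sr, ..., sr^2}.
Conjugacy classes: {e} of size 1, {r^1, r^2} of size 2, {s, sr, ..., sr^2} of size 3.
Character table:
  irrep \ class              {e} (size 1)  {r^1, r^2} (size 2)  {s, sr, ..., sr^2} (size 3)
  chi_1 (triv)               1             1                    1                          
  chi_2 (sign: r->1, s->-1)  1             1                    -1                         
  chi_3 (2d, j=1)            2             -1                   0                          

Spot check: chi_3 (2d, j=1) on {s, sr, ..., sr^2} = 0.

Justification: D_3 has order 2*3 = 6 with 3 conjugacy classes, hence 3 irreducibles. Sum of squared dims 1 + 1 + 4 = 6 = |G|. Linear characters come from the abelianisation; the 2-dimensional irreps have character r^k -> 2*cos(2*pi*j*k/3), reflections -> 0.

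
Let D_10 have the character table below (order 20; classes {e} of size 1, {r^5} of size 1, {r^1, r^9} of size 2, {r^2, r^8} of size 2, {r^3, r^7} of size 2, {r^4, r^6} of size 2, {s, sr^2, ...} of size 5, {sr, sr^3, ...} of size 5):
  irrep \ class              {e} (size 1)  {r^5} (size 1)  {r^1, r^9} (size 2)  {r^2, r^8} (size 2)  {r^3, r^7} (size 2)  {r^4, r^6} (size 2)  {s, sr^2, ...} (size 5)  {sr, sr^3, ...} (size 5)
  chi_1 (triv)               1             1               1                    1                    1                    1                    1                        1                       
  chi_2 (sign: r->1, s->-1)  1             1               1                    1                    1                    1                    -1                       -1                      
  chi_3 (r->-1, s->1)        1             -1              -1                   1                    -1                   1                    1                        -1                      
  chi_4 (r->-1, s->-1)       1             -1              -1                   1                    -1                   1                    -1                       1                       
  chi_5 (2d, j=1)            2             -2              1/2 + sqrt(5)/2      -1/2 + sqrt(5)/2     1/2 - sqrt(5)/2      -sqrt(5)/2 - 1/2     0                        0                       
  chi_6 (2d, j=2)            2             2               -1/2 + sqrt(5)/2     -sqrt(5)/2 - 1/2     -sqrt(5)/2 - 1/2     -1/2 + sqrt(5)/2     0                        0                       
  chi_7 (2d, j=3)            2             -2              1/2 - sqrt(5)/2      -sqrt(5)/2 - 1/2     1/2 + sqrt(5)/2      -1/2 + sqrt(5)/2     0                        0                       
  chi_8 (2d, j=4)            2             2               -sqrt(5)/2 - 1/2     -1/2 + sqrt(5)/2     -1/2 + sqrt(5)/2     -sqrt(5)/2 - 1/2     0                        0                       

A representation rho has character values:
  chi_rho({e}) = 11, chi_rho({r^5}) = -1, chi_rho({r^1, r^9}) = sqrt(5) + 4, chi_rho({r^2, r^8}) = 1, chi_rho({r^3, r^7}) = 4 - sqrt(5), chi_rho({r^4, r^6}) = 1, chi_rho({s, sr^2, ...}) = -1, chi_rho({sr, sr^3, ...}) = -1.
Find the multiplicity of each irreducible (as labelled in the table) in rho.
Multiplicities: chi_1: 1, chi_2: 2, chi_3: 0, chi_4: 0, chi_5: 2, chi_6: 1, chi_7: 1, chi_8: 0.

Details: Use <chi_rho, chi> = (1/|G|) sum_C |C| * chi_rho(C) * conj(chi(C)) with |G| = 20 for each irreducible chi in the table:
  <chi_rho, chi_1> = (1/20)[1*(11)*conj(1) + 1*(-1)*conj(1) + 2*(sqrt(5) + 4)*conj(1) + 2*(1)*conj(1) + 2*(4 - sqrt(5))*conj(1) + 2*(1)*conj(1) + 5*(-1)*conj(1) + 5*(-1)*conj(1)]
      = (1/20)[(11) + (-1) + (2*sqrt(5) + 8) + (2) + (8 - 2*sqrt(5)) + (2) + (-5) + (-5)] = 20/20 = 1
  <chi_rho, chi_2> = (1/20)[1*(11)*conj(1) + 1*(-1)*conj(1) + 2*(sqrt(5) + 4)*conj(1) + 2*(1)*conj(1) + 2*(4 - sqrt(5))*conj(1) + 2*(1)*conj(1) + 5*(-1)*conj(-1) + 5*(-1)*conj(-1)]
      = (1/20)[(11) + (-1) + (2*sqrt(5) + 8) + (2) + (8 - 2*sqrt(5)) + (2) + (5) + (5)] = 40/20 = 2
  <chi_rho, chi_3> = (1/20)[1*(11)*conj(1) + 1*(-1)*conj(-1) + 2*(sqrt(5) + 4)*conj(-1) + 2*(1)*conj(1) + 2*(4 - sqrt(5))*conj(-1) + 2*(1)*conj(1) + 5*(-1)*conj(1) + 5*(-1)*conj(-1)]
      = (1/20)[(11) + (1) + (-8 - 2*sqrt(5)) + (2) + (-8 + 2*sqrt(5)) + (2) + (-5) + (5)] = 0/20 = 0
  <chi_rho, chi_4> = (1/20)[1*(11)*conj(1) + 1*(-1)*conj(-1) + 2*(sqrt(5) + 4)*conj(-1) + 2*(1)*conj(1) + 2*(4 - sqrt(5))*conj(-1) + 2*(1)*conj(1) + 5*(-1)*conj(-1) + 5*(-1)*conj(1)]
      = (1/20)[(11) + (1) + (-8 - 2*sqrt(5)) + (2) + (-8 + 2*sqrt(5)) + (2) + (5) + (-5)] = 0/20 = 0
  <chi_rho, chi_5> = (1/20)[1*(11)*conj(2) + 1*(-1)*conj(-2) + 2*(sqrt(5) + 4)*conj(1/2 + sqrt(5)/2) + 2*(1)*conj(-1/2 + sqrt(5)/2) + 2*(4 - sqrt(5))*conj(1/2 - sqrt(5)/2) + 2*(1)*conj(-sqrt(5)/2 - 1/2) + 5*(-1)*conj(0) + 5*(-1)*conj(0)]
      = (1/20)[(22) + (2) + (9 + 5*sqrt(5)) + (-1 + sqrt(5)) + (9 - 5*sqrt(5)) + (-sqrt(5) - 1) + (0) + (0)] = 40/20 = 2
  <chi_rho, chi_6> = (1/20)[1*(11)*conj(2) + 1*(-1)*conj(2) + 2*(sqrt(5) + 4)*conj(-1/2 + sqrt(5)/2) + 2*(1)*conj(-sqrt(5)/2 - 1/2) + 2*(4 - sqrt(5))*conj(-sqrt(5)/2 - 1/2) + 2*(1)*conj(-1/2 + sqrt(5)/2) + 5*(-1)*conj(0) + 5*(-1)*conj(0)]
      = (1/20)[(22) + (-2) + (1 + 3*sqrt(5)) + (-sqrt(5) - 1) + (1 - 3*sqrt(5)) + (-1 + sqrt(5)) + (0) + (0)] = 20/20 = 1
  <chi_rho, chi_7> = (1/20)[1*(11)*conj(2) + 1*(-1)*conj(-2) + 2*(sqrt(5) + 4)*conj(1/2 - sqrt(5)/2) + 2*(1)*conj(-sqrt(5)/2 - 1/2) + 2*(4 - sqrt(5))*conj(1/2 + sqrt(5)/2) + 2*(1)*conj(-1/2 + sqrt(5)/2) + 5*(-1)*conj(0) + 5*(-1)*conj(0)]
      = (1/20)[(22) + (2) + (-3*sqrt(5) - 1) + (-sqrt(5) - 1) + (-1 + 3*sqrt(5)) + (-1 + sqrt(5)) + (0) + (0)] = 20/20 = 1
  <chi_rho, chi_8> = (1/20)[1*(11)*conj(2) + 1*(-1)*conj(2) + 2*(sqrt(5) + 4)*conj(-sqrt(5)/2 - 1/2) + 2*(1)*conj(-1/2 + sqrt(5)/2) + 2*(4 - sqrt(5))*conj(-1/2 + sqrt(5)/2) + 2*(1)*conj(-sqrt(5)/2 - 1/2) + 5*(-1)*conj(0) + 5*(-1)*conj(0)]
      = (1/20)[(22) + (-2) + (-5*sqrt(5) - 9) + (-1 + sqrt(5)) + (-9 + 5*sqrt(5)) + (-sqrt(5) - 1) + (0) + (0)] = 0/20 = 0
Dimension check: dim(rho) = sum (mult * dim) = 1*1 + 2*1 + 0*1 + 0*1 + 2*2 + 1*2 + 1*2 + 0*2 = 11 = chi_rho(e) = 11.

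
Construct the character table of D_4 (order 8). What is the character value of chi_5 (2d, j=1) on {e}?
Conjugacy classes: {e} of size 1, {r^2} of size 1, {r^1, r^3} of size 2, {s, sr^2, ...} of size 2, {sr, sr^3, ...} of size 2.
Character table:
  irrep \ class              {e} (size 1)  {r^2} (size 1)  {r^1, r^3} (size 2)  {s, sr^2, ...} (size 2)  {sr, sr^3, ...} (size 2)
  chi_1 (triv)               1             1               1                    1                        1                       
  chi_2 (sign: r->1, s->-1)  1             1               1                    -1                       -1                      
  chi_3 (r->-1, s->1)        1             1               -1                   1                        -1                      
  chi_4 (r->-1, s->-1)       1             1               -1                   -1                       1                       
  chi_5 (2d, j=1)            2             -2              0                    0                        0                       

Spot check: chi_5 (2d, j=1) on {e} = 2.

Proof sketch: D_4 has order 2*4 = 8 with 5 conjugacy classes, hence 5 irreducibles. Sum of squared dims 1 + 1 + 1 + 1 + 4 = 8 = |G|. Linear characters come from the abelianisation; the 2-dimensional irreps have character r^k -> 2*cos(2*pi*j*k/4), reflections -> 0.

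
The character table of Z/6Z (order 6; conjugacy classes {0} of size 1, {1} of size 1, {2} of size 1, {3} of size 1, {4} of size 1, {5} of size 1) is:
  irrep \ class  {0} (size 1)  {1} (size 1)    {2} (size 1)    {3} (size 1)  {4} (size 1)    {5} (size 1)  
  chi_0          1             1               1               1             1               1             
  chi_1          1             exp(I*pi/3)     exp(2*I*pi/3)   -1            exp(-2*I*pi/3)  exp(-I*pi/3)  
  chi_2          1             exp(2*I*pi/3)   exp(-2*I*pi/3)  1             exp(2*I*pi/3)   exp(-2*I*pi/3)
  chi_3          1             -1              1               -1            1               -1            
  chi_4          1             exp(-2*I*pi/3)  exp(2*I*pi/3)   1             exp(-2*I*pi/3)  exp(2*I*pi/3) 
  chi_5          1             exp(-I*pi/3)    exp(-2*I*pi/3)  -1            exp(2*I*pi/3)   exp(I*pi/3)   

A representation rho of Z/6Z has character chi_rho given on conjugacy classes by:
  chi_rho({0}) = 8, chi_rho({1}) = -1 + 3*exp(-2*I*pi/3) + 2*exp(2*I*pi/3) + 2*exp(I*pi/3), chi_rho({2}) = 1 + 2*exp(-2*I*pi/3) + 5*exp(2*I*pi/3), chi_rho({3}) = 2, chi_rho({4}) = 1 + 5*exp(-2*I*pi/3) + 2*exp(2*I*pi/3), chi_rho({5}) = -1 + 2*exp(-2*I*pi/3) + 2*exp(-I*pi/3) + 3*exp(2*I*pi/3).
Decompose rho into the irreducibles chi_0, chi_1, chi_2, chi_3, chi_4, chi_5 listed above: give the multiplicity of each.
Multiplicities: chi_0: 0, chi_1: 2, chi_2: 2, chi_3: 1, chi_4: 3, chi_5: 0.

Proof sketch: Use <chi_rho, chi> = (1/|G|) sum_C |C| * chi_rho(C) * conj(chi(C)) with |G| = 6 for each irreducible chi in the table:
  <chi_rho, chi_0> = (1/6)[1*(8)*conj(1) + 1*(-1 + 3*exp(-2*I*pi/3) + 2*exp(2*I*pi/3) + 2*exp(I*pi/3))*conj(1) + 1*(1 + 2*exp(-2*I*pi/3) + 5*exp(2*I*pi/3))*conj(1) + 1*(2)*conj(1) + 1*(1 + 5*exp(-2*I*pi/3) + 2*exp(2*I*pi/3))*conj(1) + 1*(-1 + 2*exp(-2*I*pi/3) + 2*exp(-I*pi/3) + 3*exp(2*I*pi/3))*conj(1)]
      = (1/6)[(8) + (-1 + 3*exp(-2*I*pi/3) + 2*exp(2*I*pi/3) + 2*exp(I*pi/3)) + (1 + 2*exp(-2*I*pi/3) + 5*exp(2*I*pi/3)) + (2) + (1 + 5*exp(-2*I*pi/3) + 2*exp(2*I*pi/3)) + (-1 + 2*exp(-2*I*pi/3) + 2*exp(-I*pi/3) + 3*exp(2*I*pi/3))] = 0/6 = 0
  <chi_rho, chi_1> = (1/6)[1*(8)*conj(1) + 1*(-1 + 3*exp(-2*I*pi/3) + 2*exp(2*I*pi/3) + 2*exp(I*pi/3))*conj(exp(I*pi/3)) + 1*(1 + 2*exp(-2*I*pi/3) + 5*exp(2*I*pi/3))*conj(exp(2*I*pi/3)) + 1*(2)*conj(-1) + 1*(1 + 5*exp(-2*I*pi/3) + 2*exp(2*I*pi/3))*conj(exp(-2*I*pi/3)) + 1*(-1 + 2*exp(-2*I*pi/3) + 2*exp(-I*pi/3) + 3*exp(2*I*pi/3))*conj(exp(-I*pi/3))]
      = (1/6)[(8) + (-1 - exp(-I*pi/3) + 2*exp(I*pi/3)) + (5 + exp(-2*I*pi/3) + 2*exp(2*I*pi/3)) + (-2) + (5 + 2*exp(-2*I*pi/3) + exp(2*I*pi/3)) + (-1 + 2*exp(-I*pi/3) - exp(I*pi/3))] = 12/6 = 2
  <chi_rho, chi_2> = (1/6)[1*(8)*conj(1) + 1*(-1 + 3*exp(-2*I*pi/3) + 2*exp(2*I*pi/3) + 2*exp(I*pi/3))*conj(exp(2*I*pi/3)) + 1*(1 + 2*exp(-2*I*pi/3) + 5*exp(2*I*pi/3))*conj(exp(-2*I*pi/3)) + 1*(2)*conj(1) + 1*(1 + 5*exp(-2*I*pi/3) + 2*exp(2*I*pi/3))*conj(exp(2*I*pi/3)) + 1*(-1 + 2*exp(-2*I*pi/3) + 2*exp(-I*pi/3) + 3*exp(2*I*pi/3))*conj(exp(-2*I*pi/3))]
      = (1/6)[(8) + (2 + 2*exp(-I*pi/3) - exp(-2*I*pi/3) + 3*exp(2*I*pi/3)) + (2 + 5*exp(-2*I*pi/3) + exp(2*I*pi/3)) + (2) + (2 + exp(-2*I*pi/3) + 5*exp(2*I*pi/3)) + (2 + 3*exp(-2*I*pi/3) - exp(2*I*pi/3) + 2*exp(I*pi/3))] = 12/6 = 2
  <chi_rho, chi_3> = (1/6)[1*(8)*conj(1) + 1*(-1 + 3*exp(-2*I*pi/3) + 2*exp(2*I*pi/3) + 2*exp(I*pi/3))*conj(-1) + 1*(1 + 2*exp(-2*I*pi/3) + 5*exp(2*I*pi/3))*conj(1) + 1*(2)*conj(-1) + 1*(1 + 5*exp(-2*I*pi/3) + 2*exp(2*I*pi/3))*conj(1) + 1*(-1 + 2*exp(-2*I*pi/3) + 2*exp(-I*pi/3) + 3*exp(2*I*pi/3))*conj(-1)]
      = (1/6)[(8) + (1 - 2*exp(I*pi/3) - 2*exp(2*I*pi/3) - 3*exp(-2*I*pi/3)) + (1 + 2*exp(-2*I*pi/3) + 5*exp(2*I*pi/3)) + (-2) + (1 + 5*exp(-2*I*pi/3) + 2*exp(2*I*pi/3)) + (1 - 3*exp(2*I*pi/3) - 2*exp(-I*pi/3) - 2*exp(-2*I*pi/3))] = 6/6 = 1
  <chi_rho, chi_4> = (1/6)[1*(8)*conj(1) + 1*(-1 + 3*exp(-2*I*pi/3) + 2*exp(2*I*pi/3) + 2*exp(I*pi/3))*conj(exp(-2*I*pi/3)) + 1*(1 + 2*exp(-2*I*pi/3) + 5*exp(2*I*pi/3))*conj(exp(2*I*pi/3)) + 1*(2)*conj(1) + 1*(1 + 5*exp(-2*I*pi/3) + 2*exp(2*I*pi/3))*conj(exp(-2*I*pi/3)) + 1*(-1 + 2*exp(-2*I*pi/3) + 2*exp(-I*pi/3) + 3*exp(2*I*pi/3))*conj(exp(2*I*pi/3))]
      = (1/6)[(8) + (1 + 2*exp(-2*I*pi/3) - exp(2*I*pi/3)) + (5 + exp(-2*I*pi/3) + 2*exp(2*I*pi/3)) + (2) + (5 + 2*exp(-2*I*pi/3) + exp(2*I*pi/3)) + (1 - exp(-2*I*pi/3) + 2*exp(2*I*pi/3))] = 18/6 = 3
  <chi_rho, chi_5> = (1/6)[1*(8)*conj(1) + 1*(-1 + 3*exp(-2*I*pi/3) + 2*exp(2*I*pi/3) + 2*exp(I*pi/3))*conj(exp(-I*pi/3)) + 1*(1 + 2*exp(-2*I*pi/3) + 5*exp(2*I*pi/3))*conj(exp(-2*I*pi/3)) + 1*(2)*conj(-1) + 1*(1 + 5*exp(-2*I*pi/3) + 2*exp(2*I*pi/3))*conj(exp(2*I*pi/3)) + 1*(-1 + 2*exp(-2*I*pi/3) + 2*exp(-I*pi/3) + 3*exp(2*I*pi/3))*conj(exp(I*pi/3))]
      = (1/6)[(8) + (-2 + 3*exp(-I*pi/3) - exp(I*pi/3) + 2*exp(2*I*pi/3)) + (2 + 5*exp(-2*I*pi/3) + exp(2*I*pi/3)) + (-2) + (2 + exp(-2*I*pi/3) + 5*exp(2*I*pi/3)) + (-2 + 2*exp(-2*I*pi/3) - exp(-I*pi/3) + 3*exp(I*pi/3))] = 0/6 = 0
(Exp terms are combined using exp(i*s)*conj(exp(i*t)) = exp(i*(s-t)), and sums of them are collapsed using the identity that for every m > 1 the m distinct m-th roots of unity sum to 0, e.g. 1 + exp(2*I*pi/3) + exp(-2*I*pi/3) = 0.)
Dimension check: dim(rho) = sum (mult * dim) = 0*1 + 2*1 + 2*1 + 1*1 + 3*1 + 0*1 = 8 = chi_rho(e) = 8.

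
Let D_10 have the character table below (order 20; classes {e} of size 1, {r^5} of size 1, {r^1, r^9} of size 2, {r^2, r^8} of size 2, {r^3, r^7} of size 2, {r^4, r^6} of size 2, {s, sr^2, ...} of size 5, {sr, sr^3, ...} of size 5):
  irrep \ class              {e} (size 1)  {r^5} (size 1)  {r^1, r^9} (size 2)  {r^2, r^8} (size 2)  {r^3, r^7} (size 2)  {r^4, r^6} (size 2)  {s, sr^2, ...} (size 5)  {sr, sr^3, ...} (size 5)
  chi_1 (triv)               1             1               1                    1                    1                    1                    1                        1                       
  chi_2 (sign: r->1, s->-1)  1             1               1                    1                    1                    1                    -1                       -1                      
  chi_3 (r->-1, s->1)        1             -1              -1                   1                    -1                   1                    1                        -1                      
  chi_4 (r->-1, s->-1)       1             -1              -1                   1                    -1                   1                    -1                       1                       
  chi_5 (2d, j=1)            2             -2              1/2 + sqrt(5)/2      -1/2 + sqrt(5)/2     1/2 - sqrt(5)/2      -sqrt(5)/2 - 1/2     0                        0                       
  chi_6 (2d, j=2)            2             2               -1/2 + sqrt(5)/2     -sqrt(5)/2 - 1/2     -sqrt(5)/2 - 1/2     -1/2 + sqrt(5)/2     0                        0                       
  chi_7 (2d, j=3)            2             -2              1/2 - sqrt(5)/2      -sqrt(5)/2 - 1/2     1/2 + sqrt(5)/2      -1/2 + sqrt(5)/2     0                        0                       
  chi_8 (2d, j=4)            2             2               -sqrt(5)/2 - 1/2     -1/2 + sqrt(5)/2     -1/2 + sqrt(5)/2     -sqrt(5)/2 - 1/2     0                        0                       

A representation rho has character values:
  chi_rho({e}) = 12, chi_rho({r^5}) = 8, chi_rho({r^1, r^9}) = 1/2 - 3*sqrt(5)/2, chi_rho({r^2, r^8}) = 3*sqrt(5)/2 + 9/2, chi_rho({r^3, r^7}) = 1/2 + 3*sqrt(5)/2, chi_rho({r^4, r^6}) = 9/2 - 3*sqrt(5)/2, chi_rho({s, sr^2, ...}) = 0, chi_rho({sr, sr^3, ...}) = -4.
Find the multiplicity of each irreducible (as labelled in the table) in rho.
Multiplicities: chi_1: 1, chi_2: 3, chi_3: 2, chi_4: 0, chi_5: 0, chi_6: 0, chi_7: 0, chi_8: 3.

Why: Use <chi_rho, chi> = (1/|G|) sum_C |C| * chi_rho(C) * conj(chi(C)) with |G| = 20 for each irreducible chi in the table:
  <chi_rho, chi_1> = (1/20)[1*(12)*conj(1) + 1*(8)*conj(1) + 2*(1/2 - 3*sqrt(5)/2)*conj(1) + 2*(3*sqrt(5)/2 + 9/2)*conj(1) + 2*(1/2 + 3*sqrt(5)/2)*conj(1) + 2*(9/2 - 3*sqrt(5)/2)*conj(1) + 5*(0)*conj(1) + 5*(-4)*conj(1)]
      = (1/20)[(12) + (8) + (1 - 3*sqrt(5)) + (3*sqrt(5) + 9) + (1 + 3*sqrt(5)) + (9 - 3*sqrt(5)) + (0) + (-20)] = 20/20 = 1
  <chi_rho, chi_2> = (1/20)[1*(12)*conj(1) + 1*(8)*conj(1) + 2*(1/2 - 3*sqrt(5)/2)*conj(1) + 2*(3*sqrt(5)/2 + 9/2)*conj(1) + 2*(1/2 + 3*sqrt(5)/2)*conj(1) + 2*(9/2 - 3*sqrt(5)/2)*conj(1) + 5*(0)*conj(-1) + 5*(-4)*conj(-1)]
      = (1/20)[(12) + (8) + (1 - 3*sqrt(5)) + (3*sqrt(5) + 9) + (1 + 3*sqrt(5)) + (9 - 3*sqrt(5)) + (0) + (20)] = 60/20 = 3
  <chi_rho, chi_3> = (1/20)[1*(12)*conj(1) + 1*(8)*conj(-1) + 2*(1/2 - 3*sqrt(5)/2)*conj(-1) + 2*(3*sqrt(5)/2 + 9/2)*conj(1) + 2*(1/2 + 3*sqrt(5)/2)*conj(-1) + 2*(9/2 - 3*sqrt(5)/2)*conj(1) + 5*(0)*conj(1) + 5*(-4)*conj(-1)]
      = (1/20)[(12) + (-8) + (-1 + 3*sqrt(5)) + (3*sqrt(5) + 9) + (-3*sqrt(5) - 1) + (9 - 3*sqrt(5)) + (0) + (20)] = 40/20 = 2
  <chi_rho, chi_4> = (1/20)[1*(12)*conj(1) + 1*(8)*conj(-1) + 2*(1/2 - 3*sqrt(5)/2)*conj(-1) + 2*(3*sqrt(5)/2 + 9/2)*conj(1) + 2*(1/2 + 3*sqrt(5)/2)*conj(-1) + 2*(9/2 - 3*sqrt(5)/2)*conj(1) + 5*(0)*conj(-1) + 5*(-4)*conj(1)]
      = (1/20)[(12) + (-8) + (-1 + 3*sqrt(5)) + (3*sqrt(5) + 9) + (-3*sqrt(5) - 1) + (9 - 3*sqrt(5)) + (0) + (-20)] = 0/20 = 0
  <chi_rho, chi_5> = (1/20)[1*(12)*conj(2) + 1*(8)*conj(-2) + 2*(1/2 - 3*sqrt(5)/2)*conj(1/2 + sqrt(5)/2) + 2*(3*sqrt(5)/2 + 9/2)*conj(-1/2 + sqrt(5)/2) + 2*(1/2 + 3*sqrt(5)/2)*conj(1/2 - sqrt(5)/2) + 2*(9/2 - 3*sqrt(5)/2)*conj(-sqrt(5)/2 - 1/2) + 5*(0)*conj(0) + 5*(-4)*conj(0)]
      = (1/20)[(24) + (-16) + (-7 - sqrt(5)) + (3 + 3*sqrt(5)) + (-7 + sqrt(5)) + (3 - 3*sqrt(5)) + (0) + (0)] = 0/20 = 0
  <chi_rho, chi_6> = (1/20)[1*(12)*conj(2) + 1*(8)*conj(2) + 2*(1/2 - 3*sqrt(5)/2)*conj(-1/2 + sqrt(5)/2) + 2*(3*sqrt(5)/2 + 9/2)*conj(-sqrt(5)/2 - 1/2) + 2*(1/2 + 3*sqrt(5)/2)*conj(-sqrt(5)/2 - 1/2) + 2*(9/2 - 3*sqrt(5)/2)*conj(-1/2 + sqrt(5)/2) + 5*(0)*conj(0) + 5*(-4)*conj(0)]
      = (1/20)[(24) + (16) + (-8 + 2*sqrt(5)) + (-6*sqrt(5) - 12) + (-8 - 2*sqrt(5)) + (-12 + 6*sqrt(5)) + (0) + (0)] = 0/20 = 0
  <chi_rho, chi_7> = (1/20)[1*(12)*conj(2) + 1*(8)*conj(-2) + 2*(1/2 - 3*sqrt(5)/2)*conj(1/2 - sqrt(5)/2) + 2*(3*sqrt(5)/2 + 9/2)*conj(-sqrt(5)/2 - 1/2) + 2*(1/2 + 3*sqrt(5)/2)*conj(1/2 + sqrt(5)/2) + 2*(9/2 - 3*sqrt(5)/2)*conj(-1/2 + sqrt(5)/2) + 5*(0)*conj(0) + 5*(-4)*conj(0)]
      = (1/20)[(24) + (-16) + (8 - 2*sqrt(5)) + (-6*sqrt(5) - 12) + (2*sqrt(5) + 8) + (-12 + 6*sqrt(5)) + (0) + (0)] = 0/20 = 0
  <chi_rho, chi_8> = (1/20)[1*(12)*conj(2) + 1*(8)*conj(2) + 2*(1/2 - 3*sqrt(5)/2)*conj(-sqrt(5)/2 - 1/2) + 2*(3*sqrt(5)/2 + 9/2)*conj(-1/2 + sqrt(5)/2) + 2*(1/2 + 3*sqrt(5)/2)*conj(-1/2 + sqrt(5)/2) + 2*(9/2 - 3*sqrt(5)/2)*conj(-sqrt(5)/2 - 1/2) + 5*(0)*conj(0) + 5*(-4)*conj(0)]
      = (1/20)[(24) + (16) + (sqrt(5) + 7) + (3 + 3*sqrt(5)) + (7 - sqrt(5)) + (3 - 3*sqrt(5)) + (0) + (0)] = 60/20 = 3
Dimension check: dim(rho) = sum (mult * dim) = 1*1 + 3*1 + 2*1 + 0*1 + 0*2 + 0*2 + 0*2 + 3*2 = 12 = chi_rho(e) = 12.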